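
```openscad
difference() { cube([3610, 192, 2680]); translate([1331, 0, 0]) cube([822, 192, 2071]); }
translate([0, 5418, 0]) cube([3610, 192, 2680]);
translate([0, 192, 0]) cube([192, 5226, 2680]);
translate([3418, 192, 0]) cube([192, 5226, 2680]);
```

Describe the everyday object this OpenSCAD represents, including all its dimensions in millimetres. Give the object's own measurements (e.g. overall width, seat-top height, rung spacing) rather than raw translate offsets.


A single room: four walls, each 2680 mm tall and 192 mm thick, enclosing an outside footprint 3610×5610 mm (x × y), no floor or roof. The front and back walls (−y and +y sides) run the full x-width; the side walls fit between their inner faces. A door opening 822 mm wide and 2071 mm tall is cut through the front wall from the floor up, its −x edge 1331 mm from the wall's −x end.


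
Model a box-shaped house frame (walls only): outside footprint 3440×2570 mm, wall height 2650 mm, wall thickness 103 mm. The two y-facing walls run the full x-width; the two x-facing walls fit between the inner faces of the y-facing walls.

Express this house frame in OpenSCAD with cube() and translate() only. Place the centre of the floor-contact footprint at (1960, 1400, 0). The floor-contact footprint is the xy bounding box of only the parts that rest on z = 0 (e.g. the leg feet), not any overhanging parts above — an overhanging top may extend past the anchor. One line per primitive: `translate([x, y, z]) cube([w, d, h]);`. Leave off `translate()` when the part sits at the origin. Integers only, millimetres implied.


translate([240, 115, 0]) cube([3440, 103, 2650]);
translate([240, 2582, 0]) cube([3440, 103, 2650]);
translate([240, 218, 0]) cube([103, 2364, 2650]);
translate([3577, 218, 0]) cube([103, 2364, 2650]);


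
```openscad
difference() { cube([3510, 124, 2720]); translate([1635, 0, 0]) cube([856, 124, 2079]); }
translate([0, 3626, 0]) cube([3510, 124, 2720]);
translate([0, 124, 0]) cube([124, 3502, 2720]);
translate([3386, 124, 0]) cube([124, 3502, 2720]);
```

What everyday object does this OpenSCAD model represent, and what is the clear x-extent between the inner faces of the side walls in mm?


A single room. The interior width is 3262 mm.

Four walls enclosing a rectangle with a door in the front wall — a room. Outside width 3510 minus two 124 mm walls gives 3262 mm.


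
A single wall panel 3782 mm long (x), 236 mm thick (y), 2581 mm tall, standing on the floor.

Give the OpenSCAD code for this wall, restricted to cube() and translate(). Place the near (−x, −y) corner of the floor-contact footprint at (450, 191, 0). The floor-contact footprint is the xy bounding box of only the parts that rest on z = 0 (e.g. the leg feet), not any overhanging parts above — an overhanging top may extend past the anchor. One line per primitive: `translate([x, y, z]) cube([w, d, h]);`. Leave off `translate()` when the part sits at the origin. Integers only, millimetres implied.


translate([450, 191, 0]) cube([3782, 236, 2581]);


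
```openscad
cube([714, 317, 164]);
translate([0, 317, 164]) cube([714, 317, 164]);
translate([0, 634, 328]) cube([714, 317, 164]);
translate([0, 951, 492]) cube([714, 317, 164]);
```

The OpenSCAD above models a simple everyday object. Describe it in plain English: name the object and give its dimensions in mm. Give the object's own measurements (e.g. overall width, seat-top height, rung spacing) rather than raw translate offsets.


A straight staircase of 4 solid steps. Each step is 714 mm wide (x), 317 mm deep (y, the going) and 164 mm tall (the rise). The first step rests on the floor; each subsequent step sits one going further in +y and one rise higher in +z, directly behind and above the previous step with no overlap.


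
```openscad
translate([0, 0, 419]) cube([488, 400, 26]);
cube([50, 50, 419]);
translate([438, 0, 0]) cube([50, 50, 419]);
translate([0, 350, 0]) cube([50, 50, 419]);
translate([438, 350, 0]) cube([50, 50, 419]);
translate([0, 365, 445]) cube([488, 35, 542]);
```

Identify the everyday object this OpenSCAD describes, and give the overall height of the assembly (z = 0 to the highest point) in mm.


A chair. The overall height is 987 mm.

A slab on four corner posts with a tall panel at the back — a chair. The seat slab sits at z = 419 with thickness 26, and the 542 mm backrest starts at the seat top, so the overall height is 419 + 26 + 542 = 987 mm.


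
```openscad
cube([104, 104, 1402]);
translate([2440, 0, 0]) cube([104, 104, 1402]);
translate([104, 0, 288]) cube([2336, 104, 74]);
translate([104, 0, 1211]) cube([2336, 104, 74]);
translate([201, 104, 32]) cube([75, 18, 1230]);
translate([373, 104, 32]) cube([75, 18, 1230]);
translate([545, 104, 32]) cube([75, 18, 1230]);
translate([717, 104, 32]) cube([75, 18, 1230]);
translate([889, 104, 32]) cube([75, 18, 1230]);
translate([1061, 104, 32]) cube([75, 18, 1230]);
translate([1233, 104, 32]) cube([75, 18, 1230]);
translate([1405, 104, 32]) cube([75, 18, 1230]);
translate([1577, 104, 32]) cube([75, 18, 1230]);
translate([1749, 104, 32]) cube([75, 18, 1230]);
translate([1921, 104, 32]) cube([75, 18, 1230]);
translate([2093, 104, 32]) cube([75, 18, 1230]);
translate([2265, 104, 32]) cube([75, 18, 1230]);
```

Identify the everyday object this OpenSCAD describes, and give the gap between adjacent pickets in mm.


A fence section. The picket gap is 97 mm.

Two posts, two rails, 13 pickets — a fence section. Span 2336 mm holds 13 pickets of 75 mm with 14 equal gaps: ⌊(2336 − 13·75) / 14⌋ = 97 mm.


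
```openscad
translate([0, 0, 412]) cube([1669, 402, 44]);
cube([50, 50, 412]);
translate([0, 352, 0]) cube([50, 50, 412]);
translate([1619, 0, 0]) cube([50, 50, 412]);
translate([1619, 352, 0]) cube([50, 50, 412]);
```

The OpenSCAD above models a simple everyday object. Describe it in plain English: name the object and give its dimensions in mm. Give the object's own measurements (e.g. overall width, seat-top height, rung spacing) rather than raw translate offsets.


A long wooden bench with a 1669 mm (x) × 402 mm (y) seat, 44 mm thick, its top surface 456 mm above the floor. Four 50 mm square legs at the seat corners, flush with the edges, run from z = 0 to the seat underside.


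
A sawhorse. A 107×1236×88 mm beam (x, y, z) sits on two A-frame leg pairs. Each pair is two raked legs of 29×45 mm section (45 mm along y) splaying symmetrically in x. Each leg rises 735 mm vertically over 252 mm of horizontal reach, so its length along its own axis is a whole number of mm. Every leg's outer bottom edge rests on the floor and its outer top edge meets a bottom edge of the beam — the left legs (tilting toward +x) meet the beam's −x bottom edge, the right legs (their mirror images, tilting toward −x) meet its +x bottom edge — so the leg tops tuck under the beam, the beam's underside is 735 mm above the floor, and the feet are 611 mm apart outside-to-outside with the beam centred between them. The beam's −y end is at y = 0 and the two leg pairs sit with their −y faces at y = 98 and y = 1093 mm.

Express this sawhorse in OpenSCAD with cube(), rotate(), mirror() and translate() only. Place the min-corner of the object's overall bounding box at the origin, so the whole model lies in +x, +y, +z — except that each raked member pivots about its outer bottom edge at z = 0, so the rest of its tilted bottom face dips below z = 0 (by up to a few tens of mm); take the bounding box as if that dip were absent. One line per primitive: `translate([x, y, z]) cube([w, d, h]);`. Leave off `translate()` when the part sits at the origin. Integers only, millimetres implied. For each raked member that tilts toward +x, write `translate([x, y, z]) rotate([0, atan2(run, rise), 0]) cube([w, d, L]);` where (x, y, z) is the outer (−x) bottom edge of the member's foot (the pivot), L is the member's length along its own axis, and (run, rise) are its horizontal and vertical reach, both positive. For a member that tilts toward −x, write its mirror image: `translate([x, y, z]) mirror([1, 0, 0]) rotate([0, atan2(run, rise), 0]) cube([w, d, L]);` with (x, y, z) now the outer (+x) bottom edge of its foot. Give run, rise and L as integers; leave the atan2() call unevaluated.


translate([252, 0, 735]) cube([107, 1236, 88]);
translate([0, 98, 0]) rotate([0, atan2(252, 735), 0]) cube([29, 45, 777]);
translate([611, 98, 0]) mirror([1, 0, 0]) rotate([0, atan2(252, 735), 0]) cube([29, 45, 777]);
translate([0, 1093, 0]) rotate([0, atan2(252, 735), 0]) cube([29, 45, 777]);
translate([611, 1093, 0]) mirror([1, 0, 0]) rotate([0, atan2(252, 735), 0]) cube([29, 45, 777]);


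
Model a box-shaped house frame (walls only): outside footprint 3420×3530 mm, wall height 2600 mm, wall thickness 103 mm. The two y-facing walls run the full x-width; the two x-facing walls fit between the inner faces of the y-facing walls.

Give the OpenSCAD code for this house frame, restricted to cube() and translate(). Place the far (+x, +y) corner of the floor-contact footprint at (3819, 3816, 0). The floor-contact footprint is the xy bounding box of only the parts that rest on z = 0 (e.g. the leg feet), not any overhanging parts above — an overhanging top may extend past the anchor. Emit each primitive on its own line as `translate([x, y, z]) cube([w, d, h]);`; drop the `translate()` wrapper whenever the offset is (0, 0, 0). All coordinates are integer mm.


translate([399, 286, 0]) cube([3420, 103, 2600]);
translate([399, 3713, 0]) cube([3420, 103, 2600]);
translate([399, 389, 0]) cube([103, 3324, 2600]);
translate([3716, 389, 0]) cube([103, 3324, 2600]);


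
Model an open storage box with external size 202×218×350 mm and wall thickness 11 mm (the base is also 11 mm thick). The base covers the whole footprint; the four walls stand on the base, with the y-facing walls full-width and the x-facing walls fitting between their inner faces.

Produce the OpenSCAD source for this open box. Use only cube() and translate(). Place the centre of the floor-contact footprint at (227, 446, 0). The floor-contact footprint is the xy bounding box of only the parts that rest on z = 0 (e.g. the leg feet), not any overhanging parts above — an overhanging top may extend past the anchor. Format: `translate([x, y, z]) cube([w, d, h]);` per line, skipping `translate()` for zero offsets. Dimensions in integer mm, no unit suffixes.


translate([126, 337, 0]) cube([202, 218, 11]);
translate([126, 337, 11]) cube([202, 11, 339]);
translate([126, 544, 11]) cube([202, 11, 339]);
translate([126, 348, 11]) cube([11, 196, 339]);
translate([317, 348, 11]) cube([11, 196, 339]);


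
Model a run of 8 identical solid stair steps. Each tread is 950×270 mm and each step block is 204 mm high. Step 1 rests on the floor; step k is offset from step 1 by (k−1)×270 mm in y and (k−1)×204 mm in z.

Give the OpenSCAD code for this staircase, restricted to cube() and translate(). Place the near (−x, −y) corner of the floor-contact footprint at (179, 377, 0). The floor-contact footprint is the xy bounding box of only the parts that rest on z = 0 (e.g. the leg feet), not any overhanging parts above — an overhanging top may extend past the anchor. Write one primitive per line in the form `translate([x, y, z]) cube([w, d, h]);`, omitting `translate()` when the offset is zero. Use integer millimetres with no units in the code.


translate([179, 377, 0]) cube([950, 270, 204]);
translate([179, 647, 204]) cube([950, 270, 204]);
translate([179, 917, 408]) cube([950, 270, 204]);
translate([179, 1187, 612]) cube([950, 270, 204]);
translate([179, 1457, 816]) cube([950, 270, 204]);
translate([179, 1727, 1020]) cube([950, 270, 204]);
translate([179, 1997, 1224]) cube([950, 270, 204]);
translate([179, 2267, 1428]) cube([950, 270, 204]);


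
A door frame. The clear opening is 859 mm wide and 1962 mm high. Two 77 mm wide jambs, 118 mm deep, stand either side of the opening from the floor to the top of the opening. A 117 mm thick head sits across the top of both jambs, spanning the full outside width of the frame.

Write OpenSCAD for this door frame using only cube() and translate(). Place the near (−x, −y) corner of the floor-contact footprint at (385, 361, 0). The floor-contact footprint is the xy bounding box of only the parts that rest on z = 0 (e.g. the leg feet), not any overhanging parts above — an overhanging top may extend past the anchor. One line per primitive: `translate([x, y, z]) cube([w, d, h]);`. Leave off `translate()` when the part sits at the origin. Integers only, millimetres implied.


translate([385, 361, 0]) cube([77, 118, 1962]);
translate([1321, 361, 0]) cube([77, 118, 1962]);
translate([385, 361, 1962]) cube([1013, 118, 117]);


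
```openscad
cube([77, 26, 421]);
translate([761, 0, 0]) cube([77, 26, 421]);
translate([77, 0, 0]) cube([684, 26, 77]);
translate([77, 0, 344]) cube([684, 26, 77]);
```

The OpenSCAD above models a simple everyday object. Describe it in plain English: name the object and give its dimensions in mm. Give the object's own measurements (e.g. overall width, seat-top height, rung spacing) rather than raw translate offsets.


A rectangular picture frame lying in the x–z plane (depth along y). The opening is 684 mm wide (x) by 267 mm tall (z), surrounded by a border 77 mm wide on all four sides. The frame is 26 mm deep and is made of two full-height vertical stiles with two horizontal rails fitted between them.


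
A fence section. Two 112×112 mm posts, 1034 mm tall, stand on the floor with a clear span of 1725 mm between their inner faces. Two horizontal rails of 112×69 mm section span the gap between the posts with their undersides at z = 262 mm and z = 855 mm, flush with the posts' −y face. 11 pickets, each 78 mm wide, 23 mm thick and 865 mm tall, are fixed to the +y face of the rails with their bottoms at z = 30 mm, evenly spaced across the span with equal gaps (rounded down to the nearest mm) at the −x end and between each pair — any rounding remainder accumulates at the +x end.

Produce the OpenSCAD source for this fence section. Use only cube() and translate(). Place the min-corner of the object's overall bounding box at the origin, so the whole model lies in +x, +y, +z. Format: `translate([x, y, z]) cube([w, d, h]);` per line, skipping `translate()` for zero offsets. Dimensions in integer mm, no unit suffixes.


cube([112, 112, 1034]);
translate([1837, 0, 0]) cube([112, 112, 1034]);
translate([112, 0, 262]) cube([1725, 112, 69]);
translate([112, 0, 855]) cube([1725, 112, 69]);
translate([184, 112, 30]) cube([78, 23, 865]);
translate([334, 112, 30]) cube([78, 23, 865]);
translate([484, 112, 30]) cube([78, 23, 865]);
translate([634, 112, 30]) cube([78, 23, 865]);
translate([784, 112, 30]) cube([78, 23, 865]);
translate([934, 112, 30]) cube([78, 23, 865]);
translate([1084, 112, 30]) cube([78, 23, 865]);
translate([1234, 112, 30]) cube([78, 23, 865]);
translate([1384, 112, 30]) cube([78, 23, 865]);
translate([1534, 112, 30]) cube([78, 23, 865]);
translate([1684, 112, 30]) cube([78, 23, 865]);


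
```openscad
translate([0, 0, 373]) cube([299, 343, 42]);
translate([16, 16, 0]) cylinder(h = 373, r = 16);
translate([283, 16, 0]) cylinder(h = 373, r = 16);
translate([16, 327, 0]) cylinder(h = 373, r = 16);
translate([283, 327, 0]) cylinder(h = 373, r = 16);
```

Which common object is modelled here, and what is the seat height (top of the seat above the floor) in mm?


A stool. The seat height is 415 mm.

A 299×343×42 slab at z = 373 on four corner cylinders — a stool. The seat top is 373 + 42 = 415 mm.


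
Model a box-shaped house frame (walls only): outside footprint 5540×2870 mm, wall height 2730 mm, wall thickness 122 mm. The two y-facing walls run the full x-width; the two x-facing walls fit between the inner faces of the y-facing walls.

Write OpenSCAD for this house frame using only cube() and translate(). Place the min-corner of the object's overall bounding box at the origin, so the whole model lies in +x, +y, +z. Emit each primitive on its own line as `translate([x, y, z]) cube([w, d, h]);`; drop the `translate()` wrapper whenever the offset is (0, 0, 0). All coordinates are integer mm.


cube([5540, 122, 2730]);
translate([0, 2748, 0]) cube([5540, 122, 2730]);
translate([0, 122, 0]) cube([122, 2626, 2730]);
translate([5418, 122, 0]) cube([122, 2626, 2730]);


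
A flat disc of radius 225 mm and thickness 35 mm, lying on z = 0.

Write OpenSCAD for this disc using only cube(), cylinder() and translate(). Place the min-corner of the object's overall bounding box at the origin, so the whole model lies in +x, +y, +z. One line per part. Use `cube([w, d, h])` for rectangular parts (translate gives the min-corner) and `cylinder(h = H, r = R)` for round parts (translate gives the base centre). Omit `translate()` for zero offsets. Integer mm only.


translate([225, 225, 0]) cylinder(h = 35, r = 225);


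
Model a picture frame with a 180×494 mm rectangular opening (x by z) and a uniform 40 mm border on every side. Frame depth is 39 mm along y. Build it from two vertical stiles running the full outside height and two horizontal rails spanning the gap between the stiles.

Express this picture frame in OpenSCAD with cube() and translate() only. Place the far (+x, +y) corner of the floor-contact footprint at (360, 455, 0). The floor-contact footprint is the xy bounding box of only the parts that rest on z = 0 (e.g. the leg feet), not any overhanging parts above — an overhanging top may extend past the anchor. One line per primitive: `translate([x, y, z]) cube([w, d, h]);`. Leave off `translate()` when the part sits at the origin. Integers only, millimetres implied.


translate([100, 416, 0]) cube([40, 39, 574]);
translate([320, 416, 0]) cube([40, 39, 574]);
translate([140, 416, 0]) cube([180, 39, 40]);
translate([140, 416, 534]) cube([180, 39, 40]);


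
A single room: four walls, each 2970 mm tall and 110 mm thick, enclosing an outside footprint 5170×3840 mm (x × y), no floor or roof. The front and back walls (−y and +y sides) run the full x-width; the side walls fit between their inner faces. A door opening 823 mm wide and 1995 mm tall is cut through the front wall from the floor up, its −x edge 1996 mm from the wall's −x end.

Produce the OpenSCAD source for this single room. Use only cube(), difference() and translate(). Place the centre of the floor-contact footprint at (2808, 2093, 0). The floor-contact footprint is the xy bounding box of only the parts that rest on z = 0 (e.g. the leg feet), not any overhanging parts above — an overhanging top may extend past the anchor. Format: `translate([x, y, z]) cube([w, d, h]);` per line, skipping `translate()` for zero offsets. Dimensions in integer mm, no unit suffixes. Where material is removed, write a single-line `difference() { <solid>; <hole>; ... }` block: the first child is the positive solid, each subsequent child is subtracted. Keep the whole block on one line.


difference() { translate([223, 173, 0]) cube([5170, 110, 2970]); translate([2219, 173, 0]) cube([823, 110, 1995]); }
translate([223, 3903, 0]) cube([5170, 110, 2970]);
translate([223, 283, 0]) cube([110, 3620, 2970]);
translate([5283, 283, 0]) cube([110, 3620, 2970]);


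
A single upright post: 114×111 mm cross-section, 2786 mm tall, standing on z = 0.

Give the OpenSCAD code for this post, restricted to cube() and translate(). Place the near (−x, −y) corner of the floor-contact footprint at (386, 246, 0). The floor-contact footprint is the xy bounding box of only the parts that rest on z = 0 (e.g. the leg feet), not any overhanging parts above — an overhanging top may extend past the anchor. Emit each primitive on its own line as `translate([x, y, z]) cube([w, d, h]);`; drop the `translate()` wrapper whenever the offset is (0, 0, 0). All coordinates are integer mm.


translate([386, 246, 0]) cube([114, 111, 2786]);


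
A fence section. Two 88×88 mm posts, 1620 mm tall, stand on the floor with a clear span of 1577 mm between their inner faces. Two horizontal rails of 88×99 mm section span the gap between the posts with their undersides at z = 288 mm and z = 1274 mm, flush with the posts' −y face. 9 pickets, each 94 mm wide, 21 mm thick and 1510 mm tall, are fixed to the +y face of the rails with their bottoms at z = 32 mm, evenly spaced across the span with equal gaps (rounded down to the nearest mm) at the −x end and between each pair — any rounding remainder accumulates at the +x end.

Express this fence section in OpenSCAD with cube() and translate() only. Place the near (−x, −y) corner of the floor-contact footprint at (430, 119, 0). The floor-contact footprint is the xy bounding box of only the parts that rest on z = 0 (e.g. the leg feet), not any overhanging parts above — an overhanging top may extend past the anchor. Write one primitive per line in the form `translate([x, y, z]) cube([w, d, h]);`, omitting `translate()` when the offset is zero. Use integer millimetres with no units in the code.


translate([430, 119, 0]) cube([88, 88, 1620]);
translate([2095, 119, 0]) cube([88, 88, 1620]);
translate([518, 119, 288]) cube([1577, 88, 99]);
translate([518, 119, 1274]) cube([1577, 88, 99]);
translate([591, 207, 32]) cube([94, 21, 1510]);
translate([758, 207, 32]) cube([94, 21, 1510]);
translate([925, 207, 32]) cube([94, 21, 1510]);
translate([1092, 207, 32]) cube([94, 21, 1510]);
translate([1259, 207, 32]) cube([94, 21, 1510]);
translate([1426, 207, 32]) cube([94, 21, 1510]);
translate([1593, 207, 32]) cube([94, 21, 1510]);
translate([1760, 207, 32]) cube([94, 21, 1510]);
translate([1927, 207, 32]) cube([94, 21, 1510]);


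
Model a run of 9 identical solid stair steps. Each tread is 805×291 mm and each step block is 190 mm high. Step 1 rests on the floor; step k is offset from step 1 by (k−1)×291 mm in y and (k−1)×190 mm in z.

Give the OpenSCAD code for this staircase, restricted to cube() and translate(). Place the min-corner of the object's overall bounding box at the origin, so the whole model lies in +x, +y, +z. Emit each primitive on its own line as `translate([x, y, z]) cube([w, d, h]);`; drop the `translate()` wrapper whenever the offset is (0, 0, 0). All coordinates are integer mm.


cube([805, 291, 190]);
translate([0, 291, 190]) cube([805, 291, 190]);
translate([0, 582, 380]) cube([805, 291, 190]);
translate([0, 873, 570]) cube([805, 291, 190]);
translate([0, 1164, 760]) cube([805, 291, 190]);
translate([0, 1455, 950]) cube([805, 291, 190]);
translate([0, 1746, 1140]) cube([805, 291, 190]);
translate([0, 2037, 1330]) cube([805, 291, 190]);
translate([0, 2328, 1520]) cube([805, 291, 190]);


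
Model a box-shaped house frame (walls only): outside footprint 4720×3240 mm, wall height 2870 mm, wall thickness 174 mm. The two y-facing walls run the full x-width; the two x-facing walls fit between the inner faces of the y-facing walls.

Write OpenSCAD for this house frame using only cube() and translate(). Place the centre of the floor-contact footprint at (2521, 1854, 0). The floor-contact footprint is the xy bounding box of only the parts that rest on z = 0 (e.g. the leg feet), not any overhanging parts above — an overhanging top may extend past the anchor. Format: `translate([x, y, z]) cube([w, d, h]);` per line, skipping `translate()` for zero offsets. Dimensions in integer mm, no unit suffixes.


translate([161, 234, 0]) cube([4720, 174, 2870]);
translate([161, 3300, 0]) cube([4720, 174, 2870]);
translate([161, 408, 0]) cube([174, 2892, 2870]);
translate([4707, 408, 0]) cube([174, 2892, 2870]);


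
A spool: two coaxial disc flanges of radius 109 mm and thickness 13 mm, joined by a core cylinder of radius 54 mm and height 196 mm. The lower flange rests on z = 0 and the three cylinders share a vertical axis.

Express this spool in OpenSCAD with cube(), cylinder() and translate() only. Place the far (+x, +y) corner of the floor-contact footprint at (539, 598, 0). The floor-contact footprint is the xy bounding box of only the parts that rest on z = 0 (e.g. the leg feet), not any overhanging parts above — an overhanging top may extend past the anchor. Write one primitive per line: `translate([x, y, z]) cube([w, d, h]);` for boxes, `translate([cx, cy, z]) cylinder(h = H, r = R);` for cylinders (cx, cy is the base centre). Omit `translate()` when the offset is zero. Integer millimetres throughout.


translate([430, 489, 0]) cylinder(h = 13, r = 109);
translate([430, 489, 13]) cylinder(h = 196, r = 54);
translate([430, 489, 209]) cylinder(h = 13, r = 109);


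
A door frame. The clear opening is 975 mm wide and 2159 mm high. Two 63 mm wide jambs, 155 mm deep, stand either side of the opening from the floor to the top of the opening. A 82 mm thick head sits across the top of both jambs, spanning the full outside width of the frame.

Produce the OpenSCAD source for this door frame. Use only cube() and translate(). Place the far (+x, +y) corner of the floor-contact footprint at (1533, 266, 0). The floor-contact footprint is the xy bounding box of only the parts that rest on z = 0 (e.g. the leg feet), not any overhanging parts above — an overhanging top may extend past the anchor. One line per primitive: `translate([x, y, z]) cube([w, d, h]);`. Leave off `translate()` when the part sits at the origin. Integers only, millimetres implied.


translate([432, 111, 0]) cube([63, 155, 2159]);
translate([1470, 111, 0]) cube([63, 155, 2159]);
translate([432, 111, 2159]) cube([1101, 155, 82]);


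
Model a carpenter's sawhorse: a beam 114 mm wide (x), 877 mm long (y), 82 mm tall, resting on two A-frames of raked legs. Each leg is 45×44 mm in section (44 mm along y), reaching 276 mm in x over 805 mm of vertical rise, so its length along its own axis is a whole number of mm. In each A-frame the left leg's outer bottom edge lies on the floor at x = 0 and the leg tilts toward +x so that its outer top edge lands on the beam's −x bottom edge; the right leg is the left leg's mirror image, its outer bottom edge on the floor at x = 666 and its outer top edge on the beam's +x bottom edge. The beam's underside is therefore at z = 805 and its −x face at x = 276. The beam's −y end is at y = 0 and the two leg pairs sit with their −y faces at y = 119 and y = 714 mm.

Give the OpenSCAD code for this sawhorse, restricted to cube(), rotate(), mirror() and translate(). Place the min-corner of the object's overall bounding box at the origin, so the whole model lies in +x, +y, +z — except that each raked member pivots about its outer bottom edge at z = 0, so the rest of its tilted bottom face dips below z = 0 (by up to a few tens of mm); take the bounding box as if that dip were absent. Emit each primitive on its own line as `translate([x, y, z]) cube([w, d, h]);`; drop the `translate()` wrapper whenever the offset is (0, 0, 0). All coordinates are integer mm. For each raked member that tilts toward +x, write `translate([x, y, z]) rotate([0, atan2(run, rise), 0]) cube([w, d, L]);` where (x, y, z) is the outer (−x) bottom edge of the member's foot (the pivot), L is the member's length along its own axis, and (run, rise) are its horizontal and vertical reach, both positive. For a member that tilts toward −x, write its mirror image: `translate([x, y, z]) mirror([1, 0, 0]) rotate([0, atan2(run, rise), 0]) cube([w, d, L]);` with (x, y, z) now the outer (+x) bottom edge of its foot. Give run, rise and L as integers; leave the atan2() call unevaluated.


translate([276, 0, 805]) cube([114, 877, 82]);
translate([0, 119, 0]) rotate([0, atan2(276, 805), 0]) cube([45, 44, 851]);
translate([666, 119, 0]) mirror([1, 0, 0]) rotate([0, atan2(276, 805), 0]) cube([45, 44, 851]);
translate([0, 714, 0]) rotate([0, atan2(276, 805), 0]) cube([45, 44, 851]);
translate([666, 714, 0]) mirror([1, 0, 0]) rotate([0, atan2(276, 805), 0]) cube([45, 44, 851]);


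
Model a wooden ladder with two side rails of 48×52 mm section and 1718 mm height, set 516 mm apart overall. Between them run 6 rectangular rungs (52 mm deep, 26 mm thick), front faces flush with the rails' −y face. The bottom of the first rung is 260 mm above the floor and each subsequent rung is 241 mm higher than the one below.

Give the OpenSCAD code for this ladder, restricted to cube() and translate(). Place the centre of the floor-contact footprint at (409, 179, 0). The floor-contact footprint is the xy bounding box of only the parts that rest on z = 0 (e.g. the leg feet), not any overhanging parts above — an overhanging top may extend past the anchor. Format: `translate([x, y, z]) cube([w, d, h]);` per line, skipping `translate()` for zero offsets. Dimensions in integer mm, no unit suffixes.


translate([151, 153, 0]) cube([48, 52, 1718]);
translate([619, 153, 0]) cube([48, 52, 1718]);
translate([199, 153, 260]) cube([420, 52, 26]);
translate([199, 153, 501]) cube([420, 52, 26]);
translate([199, 153, 742]) cube([420, 52, 26]);
translate([199, 153, 983]) cube([420, 52, 26]);
translate([199, 153, 1224]) cube([420, 52, 26]);
translate([199, 153, 1465]) cube([420, 52, 26]);


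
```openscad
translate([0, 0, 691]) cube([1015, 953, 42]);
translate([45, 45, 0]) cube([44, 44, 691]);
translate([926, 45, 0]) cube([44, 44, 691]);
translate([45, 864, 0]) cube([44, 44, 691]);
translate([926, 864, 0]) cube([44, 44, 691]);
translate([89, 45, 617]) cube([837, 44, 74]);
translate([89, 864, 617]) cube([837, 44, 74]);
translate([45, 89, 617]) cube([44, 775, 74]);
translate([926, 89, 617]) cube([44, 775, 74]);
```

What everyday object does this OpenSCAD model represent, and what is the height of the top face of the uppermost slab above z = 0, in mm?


A table. The table height is 733 mm.

A 1015×953×42 slab sits at z = 691 on four 44 mm square posts — a table. The top surface is at 691 + 42 = 733 mm.


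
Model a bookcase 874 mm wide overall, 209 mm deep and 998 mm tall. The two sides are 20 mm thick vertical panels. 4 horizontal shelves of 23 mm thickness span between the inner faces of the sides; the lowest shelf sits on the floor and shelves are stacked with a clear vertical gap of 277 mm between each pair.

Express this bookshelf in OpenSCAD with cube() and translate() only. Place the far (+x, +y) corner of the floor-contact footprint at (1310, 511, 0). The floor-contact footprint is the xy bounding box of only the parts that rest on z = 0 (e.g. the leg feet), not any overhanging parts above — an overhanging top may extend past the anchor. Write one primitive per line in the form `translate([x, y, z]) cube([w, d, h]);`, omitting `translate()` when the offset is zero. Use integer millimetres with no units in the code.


translate([436, 302, 0]) cube([20, 209, 998]);
translate([1290, 302, 0]) cube([20, 209, 998]);
translate([456, 302, 0]) cube([834, 209, 23]);
translate([456, 302, 300]) cube([834, 209, 23]);
translate([456, 302, 600]) cube([834, 209, 23]);
translate([456, 302, 900]) cube([834, 209, 23]);


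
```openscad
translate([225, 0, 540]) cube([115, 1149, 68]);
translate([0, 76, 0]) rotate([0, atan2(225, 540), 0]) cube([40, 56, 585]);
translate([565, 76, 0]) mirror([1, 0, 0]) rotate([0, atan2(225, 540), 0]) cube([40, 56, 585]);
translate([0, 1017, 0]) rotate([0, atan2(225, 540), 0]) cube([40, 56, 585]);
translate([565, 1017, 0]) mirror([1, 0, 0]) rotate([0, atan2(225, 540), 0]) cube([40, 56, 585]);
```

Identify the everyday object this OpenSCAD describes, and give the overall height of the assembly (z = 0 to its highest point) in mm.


A sawhorse. The overall height is 608 mm.

A beam across two mirrored pairs of raked legs — a sawhorse. The beam's underside is at z = 540 (matching the legs' vertical rise in atan2(225, 540)) and the beam is 68 mm tall, so its top is at 540 + 68 = 608 mm. The raked legs top out at the beam's underside, so that is the highest point.


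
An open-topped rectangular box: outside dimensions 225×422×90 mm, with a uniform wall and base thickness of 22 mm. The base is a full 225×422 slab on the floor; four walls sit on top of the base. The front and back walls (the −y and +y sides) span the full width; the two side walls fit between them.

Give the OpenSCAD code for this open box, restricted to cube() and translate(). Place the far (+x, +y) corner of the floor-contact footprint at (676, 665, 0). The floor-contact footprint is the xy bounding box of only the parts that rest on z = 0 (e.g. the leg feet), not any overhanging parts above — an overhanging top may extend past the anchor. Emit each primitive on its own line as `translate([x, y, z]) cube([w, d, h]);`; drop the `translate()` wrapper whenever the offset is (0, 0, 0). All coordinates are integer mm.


translate([451, 243, 0]) cube([225, 422, 22]);
translate([451, 243, 22]) cube([225, 22, 68]);
translate([451, 643, 22]) cube([225, 22, 68]);
translate([451, 265, 22]) cube([22, 378, 68]);
translate([654, 265, 22]) cube([22, 378, 68]);


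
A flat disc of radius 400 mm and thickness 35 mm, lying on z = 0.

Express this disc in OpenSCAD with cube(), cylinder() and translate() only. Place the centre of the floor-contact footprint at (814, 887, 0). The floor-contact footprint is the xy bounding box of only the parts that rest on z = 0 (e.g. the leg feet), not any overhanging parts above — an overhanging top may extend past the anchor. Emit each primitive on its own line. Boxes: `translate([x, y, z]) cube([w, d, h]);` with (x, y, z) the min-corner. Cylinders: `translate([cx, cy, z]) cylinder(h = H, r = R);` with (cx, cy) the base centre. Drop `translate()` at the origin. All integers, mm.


translate([814, 887, 0]) cylinder(h = 35, r = 400);


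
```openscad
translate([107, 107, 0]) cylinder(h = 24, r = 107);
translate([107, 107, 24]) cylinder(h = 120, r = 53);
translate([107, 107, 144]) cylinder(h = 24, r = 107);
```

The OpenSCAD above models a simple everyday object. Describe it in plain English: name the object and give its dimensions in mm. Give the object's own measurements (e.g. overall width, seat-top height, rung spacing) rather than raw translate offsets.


A spool: two coaxial disc flanges of radius 107 mm and thickness 24 mm, joined by a core cylinder of radius 53 mm and height 120 mm. The lower flange rests on z = 0 and the three cylinders share a vertical axis.


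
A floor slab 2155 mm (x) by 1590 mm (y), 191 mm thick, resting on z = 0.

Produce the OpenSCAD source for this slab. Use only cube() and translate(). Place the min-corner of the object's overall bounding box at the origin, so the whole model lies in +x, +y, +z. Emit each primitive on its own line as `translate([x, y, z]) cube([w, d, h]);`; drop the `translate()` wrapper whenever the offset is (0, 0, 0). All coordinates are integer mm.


cube([2155, 1590, 191]);


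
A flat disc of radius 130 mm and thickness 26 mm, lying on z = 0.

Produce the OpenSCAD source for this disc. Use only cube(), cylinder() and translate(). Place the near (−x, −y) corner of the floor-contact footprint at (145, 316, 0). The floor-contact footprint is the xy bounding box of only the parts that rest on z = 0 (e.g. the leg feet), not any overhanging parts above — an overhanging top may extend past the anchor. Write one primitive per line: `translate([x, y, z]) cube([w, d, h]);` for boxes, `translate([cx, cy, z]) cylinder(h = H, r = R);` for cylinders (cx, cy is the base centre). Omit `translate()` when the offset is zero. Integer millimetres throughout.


translate([275, 446, 0]) cylinder(h = 26, r = 130);


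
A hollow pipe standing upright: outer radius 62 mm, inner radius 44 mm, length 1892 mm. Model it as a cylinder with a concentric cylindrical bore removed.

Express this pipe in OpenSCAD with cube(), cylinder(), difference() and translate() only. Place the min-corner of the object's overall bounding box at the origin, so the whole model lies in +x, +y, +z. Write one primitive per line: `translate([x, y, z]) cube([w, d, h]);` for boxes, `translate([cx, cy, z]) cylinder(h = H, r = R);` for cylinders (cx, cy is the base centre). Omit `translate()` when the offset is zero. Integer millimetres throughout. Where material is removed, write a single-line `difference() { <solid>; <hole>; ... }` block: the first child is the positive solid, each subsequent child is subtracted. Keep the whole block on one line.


difference() { translate([62, 62, 0]) cylinder(h = 1892, r = 62); translate([62, 62, 0]) cylinder(h = 1892, r = 44); }


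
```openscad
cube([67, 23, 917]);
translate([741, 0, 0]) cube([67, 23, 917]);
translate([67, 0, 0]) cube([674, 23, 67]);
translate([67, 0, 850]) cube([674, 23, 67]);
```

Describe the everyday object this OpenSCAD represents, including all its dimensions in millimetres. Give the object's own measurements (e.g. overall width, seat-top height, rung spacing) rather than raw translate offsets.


A rectangular picture frame lying in the x–z plane (depth along y). The opening is 674 mm wide (x) by 783 mm tall (z), surrounded by a border 67 mm wide on all four sides. The frame is 23 mm deep and is made of two full-height vertical stiles with two horizontal rails fitted between them.


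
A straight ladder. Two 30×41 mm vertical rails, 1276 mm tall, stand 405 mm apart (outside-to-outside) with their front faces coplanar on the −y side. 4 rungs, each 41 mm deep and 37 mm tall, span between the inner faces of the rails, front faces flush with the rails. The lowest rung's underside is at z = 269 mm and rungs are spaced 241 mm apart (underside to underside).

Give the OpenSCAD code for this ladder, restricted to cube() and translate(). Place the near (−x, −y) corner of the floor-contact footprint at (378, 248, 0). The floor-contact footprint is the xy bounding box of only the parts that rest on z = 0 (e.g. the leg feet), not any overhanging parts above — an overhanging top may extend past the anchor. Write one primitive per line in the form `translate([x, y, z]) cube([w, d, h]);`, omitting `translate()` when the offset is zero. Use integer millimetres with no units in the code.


translate([378, 248, 0]) cube([30, 41, 1276]);
translate([753, 248, 0]) cube([30, 41, 1276]);
translate([408, 248, 269]) cube([345, 41, 37]);
translate([408, 248, 510]) cube([345, 41, 37]);
translate([408, 248, 751]) cube([345, 41, 37]);
translate([408, 248, 992]) cube([345, 41, 37]);


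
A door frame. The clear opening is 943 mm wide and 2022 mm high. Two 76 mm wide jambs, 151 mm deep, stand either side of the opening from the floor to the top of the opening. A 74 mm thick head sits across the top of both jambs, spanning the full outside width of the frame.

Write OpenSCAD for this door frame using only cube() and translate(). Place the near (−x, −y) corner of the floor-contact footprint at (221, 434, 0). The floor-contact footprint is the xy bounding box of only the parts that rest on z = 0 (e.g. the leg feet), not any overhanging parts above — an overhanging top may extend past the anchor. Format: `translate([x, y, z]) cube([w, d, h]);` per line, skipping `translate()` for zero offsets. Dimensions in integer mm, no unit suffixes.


translate([221, 434, 0]) cube([76, 151, 2022]);
translate([1240, 434, 0]) cube([76, 151, 2022]);
translate([221, 434, 2022]) cube([1095, 151, 74]);


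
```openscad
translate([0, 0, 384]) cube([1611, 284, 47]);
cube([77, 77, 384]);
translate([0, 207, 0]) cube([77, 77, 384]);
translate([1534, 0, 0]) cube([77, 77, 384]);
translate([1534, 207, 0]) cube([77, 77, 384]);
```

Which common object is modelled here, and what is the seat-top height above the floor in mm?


A bench. The seat-top height is 431 mm.

A long slab on four corner posts — a bench. The slab sits at z = 384 with thickness 47, so the top is 384 + 47 = 431 mm.


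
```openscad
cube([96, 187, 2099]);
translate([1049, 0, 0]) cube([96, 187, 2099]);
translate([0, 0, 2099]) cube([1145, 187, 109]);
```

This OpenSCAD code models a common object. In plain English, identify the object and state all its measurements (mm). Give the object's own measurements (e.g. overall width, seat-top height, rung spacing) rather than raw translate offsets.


A door frame. The clear opening is 953 mm wide and 2099 mm high. Two 96 mm wide jambs, 187 mm deep, stand either side of the opening from the floor to the top of the opening. A 109 mm thick head sits across the top of both jambs, spanning the full outside width of the frame.
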